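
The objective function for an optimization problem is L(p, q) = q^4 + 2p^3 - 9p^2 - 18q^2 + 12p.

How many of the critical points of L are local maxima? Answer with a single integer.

L separates as a function of p plus a function of q, so ∇L=0 decouples.
∂L/∂p = 6(p - 2)(p - 1) = 0 at p ∈ {1, 2}; ∂L/∂q = 4q(q - 3)(q + 3) = 0 at q ∈ {-3, 0, 3}.
The Hessian is diagonal: diag(L_pp, L_qq). Second derivatives: L_pp(1)=-6, L_pp(2)=6; L_qq(-3)=72, L_qq(0)=-36, L_qq(3)=72.
Local maxima occur where both diagonal entries negative: (1, 0). Count: 1.

1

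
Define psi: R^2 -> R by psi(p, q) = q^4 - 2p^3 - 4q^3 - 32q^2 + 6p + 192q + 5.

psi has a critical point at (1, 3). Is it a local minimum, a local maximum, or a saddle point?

local maximum

The mixed partial ∂²psi/∂p∂q is 0, so the Hessian at any point is diag(psi_pp, psi_qq) = diag(-12p, 4(3q^2 - 6q - 16)).
At (1, 3): H = diag(-12, -28).
Both eigenvalues are negative, so H is negative definite: a local maximum.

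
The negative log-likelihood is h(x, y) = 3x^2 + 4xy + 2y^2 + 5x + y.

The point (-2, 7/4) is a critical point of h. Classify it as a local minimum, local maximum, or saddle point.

local minimum

The Hessian of h is constant: H = [[6, 4], [4, 4]].
det(H) = 6·4 − 4² = 8.
det(H) > 0 and tr(H) = 10 > 0, so H is positive definite and the point is a local minimum.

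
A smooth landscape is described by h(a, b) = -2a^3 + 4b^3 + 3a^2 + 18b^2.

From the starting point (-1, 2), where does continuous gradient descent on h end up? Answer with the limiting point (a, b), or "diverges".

h is separable, so gradient descent decouples: a follows -∂h/∂a, b follows -∂h/∂b.
∂h/∂a = -6a(a - 1); at a=-1 this is -12, so a increases.
∂h/∂b = 12b(b + 3); at b=2 this is 120, so b decreases.
a converges to its nearest critical value 0 (a local min of the a-part); b converges to 0. The iterate converges to (0, 0).

(0, 0)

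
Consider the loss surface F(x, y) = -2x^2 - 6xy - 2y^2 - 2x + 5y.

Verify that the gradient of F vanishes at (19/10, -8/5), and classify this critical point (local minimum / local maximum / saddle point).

saddle point

∇F = (-4x - 6y - 2, -6x - 4y + 5); substituting (19/10, -8/5) gives ∇F = (0, 0), so (19/10, -8/5) is indeed a critical point.
The Hessian of F is constant: H = [[-4, -6], [-6, -4]].
det(H) = (-4)·(-4) − (-6)² = -20.
Since det(H) < 0, H is indefinite and the critical point is a saddle point.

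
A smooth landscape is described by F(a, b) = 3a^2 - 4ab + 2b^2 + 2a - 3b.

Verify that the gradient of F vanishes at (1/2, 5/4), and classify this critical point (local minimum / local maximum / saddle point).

local minimum

∇F = (6a - 4b + 2, -4a + 4b - 3); substituting (1/2, 5/4) gives ∇F = (0, 0), so (1/2, 5/4) is indeed a critical point.
The Hessian of F is constant: H = [[6, -4], [-4, 4]].
det(H) = 6·4 − (-4)² = 8.
det(H) > 0 and tr(H) = 10 > 0, so H is positive definite and the point is a local minimum.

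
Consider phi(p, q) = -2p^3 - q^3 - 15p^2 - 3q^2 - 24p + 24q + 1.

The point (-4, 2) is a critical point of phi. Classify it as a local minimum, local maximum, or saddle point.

saddle point

The mixed partial ∂²phi/∂p∂q is 0, so the Hessian at any point is diag(phi_pp, phi_qq) = diag(-6(2p + 5), -6(q + 1)).
At (-4, 2): H = diag(18, -18).
The eigenvalues have opposite signs, so H is indefinite: a saddle point.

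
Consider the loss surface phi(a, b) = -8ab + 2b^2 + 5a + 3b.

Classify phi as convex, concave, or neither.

neither

phi is quadratic, so its Hessian is the constant matrix H = [[0, -8], [-8, 4]].
det(H) = -64, tr(H) = 4.
det(H) < 0, so H is indefinite: neither convex nor concave.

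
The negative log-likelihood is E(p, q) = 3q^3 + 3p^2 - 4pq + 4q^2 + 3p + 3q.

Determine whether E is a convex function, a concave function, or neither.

The term 3q^3 is cubic, so the Hessian is not constant.
∂²E/∂q² = 18q + 8, which takes both signs as q varies (negative for sufficiently negative q). A diagonal entry of the Hessian changing sign means the Hessian is neither positive- nor negative-semidefinite on all of R^2.

neither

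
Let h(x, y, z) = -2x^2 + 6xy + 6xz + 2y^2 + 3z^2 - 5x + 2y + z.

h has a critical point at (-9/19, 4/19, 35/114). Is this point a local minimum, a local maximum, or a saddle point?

The Hessian is constant: H = [[-4, 6, 6], [6, 4, 0], [6, 0, 6]].
Leading principal minors: Δ₁ = -4, Δ₂ = -52, Δ₃ = -456.
The minors fit neither the all-positive nor the alternating-sign pattern, so H is indefinite: a saddle point.

saddle point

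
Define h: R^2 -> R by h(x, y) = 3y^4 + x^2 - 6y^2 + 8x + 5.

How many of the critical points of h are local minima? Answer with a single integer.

2

h separates as a function of x plus a function of y, so ∇h=0 decouples.
∂h/∂x = 2(x + 4) = 0 at x ∈ {-4}; ∂h/∂y = 12y(y - 1)(y + 1) = 0 at y ∈ {-1, 0, 1}.
The Hessian is diagonal: diag(h_xx, h_yy). Second derivatives: h_xx(-4)=2; h_yy(-1)=24, h_yy(0)=-12, h_yy(1)=24.
Local minima occur where both diagonal entries positive: (-4, -1), (-4, 1). Count: 2.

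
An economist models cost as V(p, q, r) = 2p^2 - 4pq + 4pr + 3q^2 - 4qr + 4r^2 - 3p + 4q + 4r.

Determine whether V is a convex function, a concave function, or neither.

V is quadratic, so its Hessian is the constant matrix H = [[4, -4, 4], [-4, 6, -4], [4, -4, 8]].
Leading principal minors: 4, 8, 32.
All positive ⇒ H ≻ 0 ⇒ convex.

convex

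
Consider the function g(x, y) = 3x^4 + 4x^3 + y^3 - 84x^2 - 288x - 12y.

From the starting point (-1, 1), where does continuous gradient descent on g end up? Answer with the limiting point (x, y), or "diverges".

g is separable, so gradient descent decouples: x follows -∂g/∂x, y follows -∂g/∂y.
∂g/∂x = 12(x - 4)(x + 2)(x + 3); at x=-1 this is -120, so x increases.
∂g/∂y = 3(y - 2)(y + 2); at y=1 this is -9, so y increases.
x converges to its nearest critical value 4 (a local min of the x-part); y converges to 2. The iterate converges to (4, 2).

(4, 2)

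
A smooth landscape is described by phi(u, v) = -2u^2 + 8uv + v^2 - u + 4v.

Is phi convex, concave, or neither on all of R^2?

neither

phi is quadratic, so its Hessian is the constant matrix H = [[-4, 8], [8, 2]].
det(H) = -72, tr(H) = -2.
det(H) < 0, so H is indefinite: neither convex nor concave.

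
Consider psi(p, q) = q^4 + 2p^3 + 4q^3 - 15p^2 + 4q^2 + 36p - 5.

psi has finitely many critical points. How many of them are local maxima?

psi separates as a function of p plus a function of q, so ∇psi=0 decouples.
∂psi/∂p = 6(p - 3)(p - 2) = 0 at p ∈ {2, 3}; ∂psi/∂q = 4q(q + 1)(q + 2) = 0 at q ∈ {-2, -1, 0}.
The Hessian is diagonal: diag(psi_pp, psi_qq). Second derivatives: psi_pp(2)=-6, psi_pp(3)=6; psi_qq(-2)=8, psi_qq(-1)=-4, psi_qq(0)=8.
Local maxima occur where both diagonal entries negative: (2, -1). Count: 1.

1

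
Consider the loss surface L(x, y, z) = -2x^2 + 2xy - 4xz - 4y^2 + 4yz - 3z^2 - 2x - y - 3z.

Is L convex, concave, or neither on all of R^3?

L is quadratic, so its Hessian is the constant matrix H = [[-4, 2, -4], [2, -8, 4], [-4, 4, -6]].
Leading principal minors: -4, 28, -40.
Signs alternate −, +, − ⇒ H ≺ 0 ⇒ concave.

concave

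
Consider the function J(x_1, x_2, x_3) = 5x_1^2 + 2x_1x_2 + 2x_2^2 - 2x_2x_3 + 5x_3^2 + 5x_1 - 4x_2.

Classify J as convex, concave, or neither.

convex

J is quadratic, so its Hessian is the constant matrix H = [[10, 2, 0], [2, 4, -2], [0, -2, 10]].
Leading principal minors: 10, 36, 320.
All positive ⇒ H ≻ 0 ⇒ convex.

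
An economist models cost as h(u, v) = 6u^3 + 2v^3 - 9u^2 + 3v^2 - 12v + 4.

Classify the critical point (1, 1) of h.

local minimum

The mixed partial ∂²h/∂u∂v is 0, so the Hessian at any point is diag(h_uu, h_vv) = diag(18(2u - 1), 6(2v + 1)).
At (1, 1): H = diag(18, 18).
Both eigenvalues are positive, so H is positive definite: a local minimum.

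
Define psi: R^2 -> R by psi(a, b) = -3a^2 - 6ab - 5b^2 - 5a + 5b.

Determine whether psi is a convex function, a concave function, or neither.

concave

psi is quadratic, so its Hessian is the constant matrix H = [[-6, -6], [-6, -10]].
det(H) = 24, tr(H) = -16.
det(H) > 0 and tr(H) < 0, so H is negative definite everywhere: concave.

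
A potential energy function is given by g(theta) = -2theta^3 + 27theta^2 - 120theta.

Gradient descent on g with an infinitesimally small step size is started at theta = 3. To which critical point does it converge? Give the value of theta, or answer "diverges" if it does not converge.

g'(theta) = -6(theta - 5)(theta - 4), so g'(3) = -12.
Gradient descent moves in the -g' direction, i.e. theta is increasing.
The nearest critical point in that direction is theta = 4, where g'' = 6 > 0 (a local minimum). The iterate converges there.

4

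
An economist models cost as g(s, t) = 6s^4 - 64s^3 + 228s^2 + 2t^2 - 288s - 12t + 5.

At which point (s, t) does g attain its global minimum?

(1, 3)

g(s,t) separates as P(s) + Q(t) + 5, so its minimum is min P + min Q + 5.
P'(s) = 24(s - 4)(s - 3)(s - 1) vanishes at s ∈ {1, 3, 4}; Q'(t) = 4(t - 3) vanishes at t ∈ {3}.
Local minima of P (where P''>0): P(1)=-118, P(4)=-64. Local minima of Q: Q(3)=-18.
So the global minimum of g is P(1) + Q(3) + 5 = -118 − 18 + 5 = -131, attained at (1, 3).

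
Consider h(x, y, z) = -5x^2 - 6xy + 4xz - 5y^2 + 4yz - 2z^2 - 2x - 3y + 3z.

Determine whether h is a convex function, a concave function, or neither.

concave

h is quadratic, so its Hessian is the constant matrix H = [[-10, -6, 4], [-6, -10, 4], [4, 4, -4]].
Leading principal minors: -10, 64, -128.
Signs alternate −, +, − ⇒ H ≺ 0 ⇒ concave.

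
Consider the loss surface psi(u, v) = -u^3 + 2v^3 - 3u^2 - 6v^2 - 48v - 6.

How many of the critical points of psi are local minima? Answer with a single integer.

psi separates as a function of u plus a function of v, so ∇psi=0 decouples.
∂psi/∂u = -3u(u + 2) = 0 at u ∈ {-2, 0}; ∂psi/∂v = 6(v - 4)(v + 2) = 0 at v ∈ {-2, 4}.
The Hessian is diagonal: diag(psi_uu, psi_vv). Second derivatives: psi_uu(-2)=6, psi_uu(0)=-6; psi_vv(-2)=-36, psi_vv(4)=36.
Local minima occur where both diagonal entries positive: (-2, 4). Count: 1.

1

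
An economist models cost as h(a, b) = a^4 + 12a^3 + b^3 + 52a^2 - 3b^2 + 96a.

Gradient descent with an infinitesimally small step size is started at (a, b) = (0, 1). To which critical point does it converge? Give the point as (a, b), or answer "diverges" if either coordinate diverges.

(-2, 2)

h is separable, so gradient descent decouples: a follows -∂h/∂a, b follows -∂h/∂b.
∂h/∂a = 4(a + 2)(a + 3)(a + 4); at a=0 this is 96, so a decreases.
∂h/∂b = 3b(b - 2); at b=1 this is -3, so b increases.
a converges to its nearest critical value -2 (a local min of the a-part); b converges to 2. The iterate converges to (-2, 2).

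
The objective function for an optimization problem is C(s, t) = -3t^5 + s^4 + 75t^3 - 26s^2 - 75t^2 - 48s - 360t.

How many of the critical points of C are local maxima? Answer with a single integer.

C separates as a function of s plus a function of t, so ∇C=0 decouples.
∂C/∂s = 4(s - 4)(s + 1)(s + 3) = 0 at s ∈ {-3, -1, 4}; ∂C/∂t = -15(t - 3)(t - 2)(t + 1)(t + 4) = 0 at t ∈ {-4, -1, 2, 3}.
The Hessian is diagonal: diag(C_ss, C_tt). Second derivatives: C_ss(-3)=56, C_ss(-1)=-40, C_ss(4)=140; C_tt(-4)=1890, C_tt(-1)=-540, C_tt(2)=270, C_tt(3)=-420.
Local maxima occur where both diagonal entries negative: (-1, -1), (-1, 3). Count: 2.

2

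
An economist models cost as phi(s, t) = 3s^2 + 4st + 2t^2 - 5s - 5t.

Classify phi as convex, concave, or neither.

convex

phi is quadratic, so its Hessian is the constant matrix H = [[6, 4], [4, 4]].
det(H) = 8, tr(H) = 10.
det(H) > 0 and tr(H) > 0, so H is positive definite everywhere: convex.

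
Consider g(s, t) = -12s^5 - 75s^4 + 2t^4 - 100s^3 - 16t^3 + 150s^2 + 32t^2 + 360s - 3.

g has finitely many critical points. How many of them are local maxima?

2

g separates as a function of s plus a function of t, so ∇g=0 decouples.
∂g/∂s = -60(s - 1)(s + 1)(s + 2)(s + 3) = 0 at s ∈ {-3, -2, -1, 1}; ∂g/∂t = 8t(t - 4)(t - 2) = 0 at t ∈ {0, 2, 4}.
The Hessian is diagonal: diag(g_ss, g_tt). Second derivatives: g_ss(-3)=480, g_ss(-2)=-180, g_ss(-1)=240, g_ss(1)=-1440; g_tt(0)=64, g_tt(2)=-32, g_tt(4)=64.
Local maxima occur where both diagonal entries negative: (-2, 2), (1, 2). Count: 2.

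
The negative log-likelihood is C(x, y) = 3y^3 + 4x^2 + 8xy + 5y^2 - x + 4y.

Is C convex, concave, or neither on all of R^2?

The term 3y^3 is cubic, so the Hessian is not constant.
∂²C/∂y² = 18y + 10, which takes both signs as y varies (negative for sufficiently negative y). A diagonal entry of the Hessian changing sign means the Hessian is neither positive- nor negative-semidefinite on all of R^2.

neither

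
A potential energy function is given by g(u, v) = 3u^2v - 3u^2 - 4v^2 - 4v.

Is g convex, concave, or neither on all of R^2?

The term 3u^2v is cubic, so the Hessian is not constant.
∂²g/∂u² = 6v - 6, which takes both signs as v varies (negative for sufficiently negative v). A diagonal entry of the Hessian changing sign means the Hessian is neither positive- nor negative-semidefinite on all of R^2.

neither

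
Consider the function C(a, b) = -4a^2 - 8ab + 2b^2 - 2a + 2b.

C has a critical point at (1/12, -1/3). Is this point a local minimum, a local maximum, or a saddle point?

The Hessian of C is constant: H = [[-8, -8], [-8, 4]].
det(H) = (-8)·4 − (-8)² = -96.
Since det(H) < 0, H is indefinite and the critical point is a saddle point.

saddle point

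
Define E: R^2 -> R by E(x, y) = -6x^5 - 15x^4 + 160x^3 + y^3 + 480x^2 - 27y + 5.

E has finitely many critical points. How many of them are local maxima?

E separates as a function of x plus a function of y, so ∇E=0 decouples.
∂E/∂x = -30x(x - 4)(x + 2)(x + 4) = 0 at x ∈ {-4, -2, 0, 4}; ∂E/∂y = 3(y - 3)(y + 3) = 0 at y ∈ {-3, 3}.
The Hessian is diagonal: diag(E_xx, E_yy). Second derivatives: E_xx(-4)=1920, E_xx(-2)=-720, E_xx(0)=960, E_xx(4)=-5760; E_yy(-3)=-18, E_yy(3)=18.
Local maxima occur where both diagonal entries negative: (-2, -3), (4, -3). Count: 2.

2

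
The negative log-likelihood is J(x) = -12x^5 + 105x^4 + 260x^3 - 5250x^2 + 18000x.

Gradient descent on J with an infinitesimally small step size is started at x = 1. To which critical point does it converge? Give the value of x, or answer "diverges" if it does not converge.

-5

J'(x) = -60(x - 5)(x - 4)(x - 3)(x + 5), so J'(1) = 8640.
Gradient descent moves in the -J' direction, i.e. x is decreasing.
The nearest critical point in that direction is x = -5, where J'' = 43200 > 0 (a local minimum). The iterate converges there.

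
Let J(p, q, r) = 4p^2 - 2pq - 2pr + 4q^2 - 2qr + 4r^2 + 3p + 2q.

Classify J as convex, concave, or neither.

convex

J is quadratic, so its Hessian is the constant matrix H = [[8, -2, -2], [-2, 8, -2], [-2, -2, 8]].
Leading principal minors: 8, 60, 400.
All positive ⇒ H ≻ 0 ⇒ convex.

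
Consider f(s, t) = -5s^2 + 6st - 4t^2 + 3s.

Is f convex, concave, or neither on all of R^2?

concave

f is quadratic, so its Hessian is the constant matrix H = [[-10, 6], [6, -8]].
det(H) = 44, tr(H) = -18.
det(H) > 0 and tr(H) < 0, so H is negative definite everywhere: concave.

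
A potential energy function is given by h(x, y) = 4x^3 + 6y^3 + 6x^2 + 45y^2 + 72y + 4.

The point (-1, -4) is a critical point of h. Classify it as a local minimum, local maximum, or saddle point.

The mixed partial ∂²h/∂x∂y is 0, so the Hessian at any point is diag(h_xx, h_yy) = diag(12(2x + 1), 18(2y + 5)).
At (-1, -4): H = diag(-12, -54).
Both eigenvalues are negative, so H is negative definite: a local maximum.

local maximum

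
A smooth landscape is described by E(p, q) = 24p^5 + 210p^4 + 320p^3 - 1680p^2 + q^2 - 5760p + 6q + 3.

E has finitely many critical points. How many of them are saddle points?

2

E separates as a function of p plus a function of q, so ∇E=0 decouples.
∂E/∂p = 120(p - 2)(p + 2)(p + 3)(p + 4) = 0 at p ∈ {-4, -3, -2, 2}; ∂E/∂q = 2(q + 3) = 0 at q ∈ {-3}.
The Hessian is diagonal: diag(E_pp, E_qq). Second derivatives: E_pp(-4)=-1440, E_pp(-3)=600, E_pp(-2)=-960, E_pp(2)=14400; E_qq(-3)=2.
Saddle points occur where the two diagonal entries have opposite signs: (-4, -3), (-2, -3). Count: 2.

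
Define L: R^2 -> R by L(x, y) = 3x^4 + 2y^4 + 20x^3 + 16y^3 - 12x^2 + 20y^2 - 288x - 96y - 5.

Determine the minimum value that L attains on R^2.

L(x,y) separates as P(x) + Q(y) − 5, so its minimum is min P + min Q − 5.
P'(x) = 12(x - 2)(x + 3)(x + 4) vanishes at x ∈ {-4, -3, 2}; Q'(y) = 8(y - 1)(y + 3)(y + 4) vanishes at y ∈ {-4, -3, 1}.
Local minima of P (where P''>0): P(-4)=448, P(2)=-416. Local minima of Q: Q(-4)=192, Q(1)=-58.
So the global minimum of L is P(2) + Q(1) − 5 = -416 − 58 − 5 = -479, attained at (2, 1).

-479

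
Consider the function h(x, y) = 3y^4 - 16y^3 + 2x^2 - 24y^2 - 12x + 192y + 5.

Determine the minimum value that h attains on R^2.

-317

h(x,y) separates as P(x) + Q(y) + 5, so its minimum is min P + min Q + 5.
P'(x) = 4x - 12 vanishes at x ∈ {3}; Q'(y) = 12(y - 4)(y - 2)(y + 2) vanishes at y ∈ {-2, 2, 4}.
Local minima of P (where P''>0): P(3)=-18. Local minima of Q: Q(-2)=-304, Q(4)=128.
So the global minimum of h is P(3) + Q(-2) + 5 = -18 − 304 + 5 = -317, attained at (3, -2).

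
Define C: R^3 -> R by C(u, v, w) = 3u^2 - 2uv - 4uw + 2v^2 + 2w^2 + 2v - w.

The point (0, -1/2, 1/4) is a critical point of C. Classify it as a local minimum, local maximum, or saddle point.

local minimum

The Hessian is constant: H = [[6, -2, -4], [-2, 4, 0], [-4, 0, 4]].
Leading principal minors: Δ₁ = 6, Δ₂ = 20, Δ₃ = 16.
All leading minors are positive, so H is positive definite: a local minimum.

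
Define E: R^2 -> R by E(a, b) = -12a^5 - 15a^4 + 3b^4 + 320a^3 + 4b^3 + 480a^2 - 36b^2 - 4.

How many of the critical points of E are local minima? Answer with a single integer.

E separates as a function of a plus a function of b, so ∇E=0 decouples.
∂E/∂a = -60a(a - 4)(a + 1)(a + 4) = 0 at a ∈ {-4, -1, 0, 4}; ∂E/∂b = 12b(b - 2)(b + 3) = 0 at b ∈ {-3, 0, 2}.
The Hessian is diagonal: diag(E_aa, E_bb). Second derivatives: E_aa(-4)=5760, E_aa(-1)=-900, E_aa(0)=960, E_aa(4)=-9600; E_bb(-3)=180, E_bb(0)=-72, E_bb(2)=120.
Local minima occur where both diagonal entries positive: (-4, -3), (-4, 2), (0, -3), (0, 2). Count: 4.

4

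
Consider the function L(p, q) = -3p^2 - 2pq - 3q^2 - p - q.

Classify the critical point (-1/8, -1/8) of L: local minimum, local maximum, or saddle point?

local maximum

The Hessian of L is constant: H = [[-6, -2], [-2, -6]].
det(H) = (-6)·(-6) − (-2)² = 32.
det(H) > 0 and tr(H) = -12 < 0, so H is negative definite and the point is a local maximum.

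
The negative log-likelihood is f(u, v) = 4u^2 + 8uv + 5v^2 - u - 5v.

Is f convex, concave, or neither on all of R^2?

f is quadratic, so its Hessian is the constant matrix H = [[8, 8], [8, 10]].
det(H) = 16, tr(H) = 18.
det(H) > 0 and tr(H) > 0, so H is positive definite everywhere: convex.

convex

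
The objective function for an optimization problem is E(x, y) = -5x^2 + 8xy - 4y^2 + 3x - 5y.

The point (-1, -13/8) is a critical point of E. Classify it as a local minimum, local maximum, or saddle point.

The Hessian of E is constant: H = [[-10, 8], [8, -8]].
det(H) = (-10)·(-8) − 8² = 16.
det(H) > 0 and tr(H) = -18 < 0, so H is negative definite and the point is a local maximum.

local maximum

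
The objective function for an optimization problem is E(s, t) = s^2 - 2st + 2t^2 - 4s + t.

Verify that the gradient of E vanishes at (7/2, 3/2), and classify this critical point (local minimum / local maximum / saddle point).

∇E = (2s - 2t - 4, -2s + 4t + 1); substituting (7/2, 3/2) gives ∇E = (0, 0), so (7/2, 3/2) is indeed a critical point.
The Hessian of E is constant: H = [[2, -2], [-2, 4]].
det(H) = 2·4 − (-2)² = 4.
det(H) > 0 and tr(H) = 6 > 0, so H is positive definite and the point is a local minimum.

local minimum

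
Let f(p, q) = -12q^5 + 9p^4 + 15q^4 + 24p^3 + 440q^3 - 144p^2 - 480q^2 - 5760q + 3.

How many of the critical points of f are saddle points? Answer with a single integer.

6

f separates as a function of p plus a function of q, so ∇f=0 decouples.
∂f/∂p = 36p(p - 2)(p + 4) = 0 at p ∈ {-4, 0, 2}; ∂f/∂q = -60(q - 4)(q - 3)(q + 2)(q + 4) = 0 at q ∈ {-4, -2, 3, 4}.
The Hessian is diagonal: diag(f_pp, f_qq). Second derivatives: f_pp(-4)=864, f_pp(0)=-288, f_pp(2)=432; f_qq(-4)=6720, f_qq(-2)=-3600, f_qq(3)=2100, f_qq(4)=-2880.
Saddle points occur where the two diagonal entries have opposite signs: (-4, -2), (-4, 4), (0, -4), (0, 3), (2, -2), (2, 4). Count: 6.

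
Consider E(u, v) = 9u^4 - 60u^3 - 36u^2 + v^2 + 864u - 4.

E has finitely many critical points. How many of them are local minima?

2

E separates as a function of u plus a function of v, so ∇E=0 decouples.
∂E/∂u = 36(u - 4)(u - 3)(u + 2) = 0 at u ∈ {-2, 3, 4}; ∂E/∂v = 2v = 0 at v ∈ {0}.
The Hessian is diagonal: diag(E_uu, E_vv). Second derivatives: E_uu(-2)=1080, E_uu(3)=-180, E_uu(4)=216; E_vv(0)=2.
Local minima occur where both diagonal entries positive: (-2, 0), (4, 0). Count: 2.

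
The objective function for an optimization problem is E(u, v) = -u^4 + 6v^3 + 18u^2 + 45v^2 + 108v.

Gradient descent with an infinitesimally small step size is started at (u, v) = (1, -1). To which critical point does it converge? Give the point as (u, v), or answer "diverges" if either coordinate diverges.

(0, -2)

E is separable, so gradient descent decouples: u follows -∂E/∂u, v follows -∂E/∂v.
∂E/∂u = -4u(u - 3)(u + 3); at u=1 this is 32, so u decreases.
∂E/∂v = 18(v + 2)(v + 3); at v=-1 this is 36, so v decreases.
u converges to its nearest critical value 0 (a local min of the u-part); v converges to -2. The iterate converges to (0, -2).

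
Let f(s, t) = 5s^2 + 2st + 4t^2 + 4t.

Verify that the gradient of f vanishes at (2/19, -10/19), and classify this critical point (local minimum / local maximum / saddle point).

local minimum

∇f = (10s + 2t, 2s + 8t + 4); substituting (2/19, -10/19) gives ∇f = (0, 0), so (2/19, -10/19) is indeed a critical point.
The Hessian of f is constant: H = [[10, 2], [2, 8]].
det(H) = 10·8 − 2² = 76.
det(H) > 0 and tr(H) = 18 > 0, so H is positive definite and the point is a local minimum.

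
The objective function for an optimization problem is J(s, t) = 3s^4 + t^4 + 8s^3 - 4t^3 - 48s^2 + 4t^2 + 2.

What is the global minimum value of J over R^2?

-510

J(s,t) separates as P(s) + Q(t) + 2, so its minimum is min P + min Q + 2.
P'(s) = 12s(s - 2)(s + 4) vanishes at s ∈ {-4, 0, 2}; Q'(t) = 4t(t - 2)(t - 1) vanishes at t ∈ {0, 1, 2}.
Local minima of P (where P''>0): P(-4)=-512, P(2)=-80. Local minima of Q: Q(0)=0, Q(2)=0.
So the global minimum of J is P(-4) + Q(0) + 2 = -512 + 0 + 2 = -510, attained at (-4, 0).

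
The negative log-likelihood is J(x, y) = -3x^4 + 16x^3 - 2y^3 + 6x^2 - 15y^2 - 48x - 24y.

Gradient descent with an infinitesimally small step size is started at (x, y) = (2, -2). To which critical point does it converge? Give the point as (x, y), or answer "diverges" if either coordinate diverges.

(1, -4)

J is separable, so gradient descent decouples: x follows -∂J/∂x, y follows -∂J/∂y.
∂J/∂x = -12(x - 4)(x - 1)(x + 1); at x=2 this is 72, so x decreases.
∂J/∂y = -6(y + 1)(y + 4); at y=-2 this is 12, so y decreases.
x converges to its nearest critical value 1 (a local min of the x-part); y converges to -4. The iterate converges to (1, -4).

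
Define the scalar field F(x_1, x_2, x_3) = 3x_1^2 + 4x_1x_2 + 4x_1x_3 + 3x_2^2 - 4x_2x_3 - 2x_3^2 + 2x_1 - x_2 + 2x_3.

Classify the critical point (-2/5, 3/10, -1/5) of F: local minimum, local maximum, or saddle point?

saddle point

The Hessian is constant: H = [[6, 4, 4], [4, 6, -4], [4, -4, -4]].
Leading principal minors: Δ₁ = 6, Δ₂ = 20, Δ₃ = -400.
The minors fit neither the all-positive nor the alternating-sign pattern, so H is indefinite: a saddle point.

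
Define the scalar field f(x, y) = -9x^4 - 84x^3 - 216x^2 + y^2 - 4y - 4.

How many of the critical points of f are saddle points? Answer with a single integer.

f separates as a function of x plus a function of y, so ∇f=0 decouples.
∂f/∂x = -36x(x + 3)(x + 4) = 0 at x ∈ {-4, -3, 0}; ∂f/∂y = 2(y - 2) = 0 at y ∈ {2}.
The Hessian is diagonal: diag(f_xx, f_yy). Second derivatives: f_xx(-4)=-144, f_xx(-3)=108, f_xx(0)=-432; f_yy(2)=2.
Saddle points occur where the two diagonal entries have opposite signs: (-4, 2), (0, 2). Count: 2.

2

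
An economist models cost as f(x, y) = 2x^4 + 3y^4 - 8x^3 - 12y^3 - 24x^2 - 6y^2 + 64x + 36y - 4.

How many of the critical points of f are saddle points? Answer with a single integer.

f separates as a function of x plus a function of y, so ∇f=0 decouples.
∂f/∂x = 8(x - 4)(x - 1)(x + 2) = 0 at x ∈ {-2, 1, 4}; ∂f/∂y = 12(y - 3)(y - 1)(y + 1) = 0 at y ∈ {-1, 1, 3}.
The Hessian is diagonal: diag(f_xx, f_yy). Second derivatives: f_xx(-2)=144, f_xx(1)=-72, f_xx(4)=144; f_yy(-1)=96, f_yy(1)=-48, f_yy(3)=96.
Saddle points occur where the two diagonal entries have opposite signs: (-2, 1), (1, -1), (1, 3), (4, 1). Count: 4.

4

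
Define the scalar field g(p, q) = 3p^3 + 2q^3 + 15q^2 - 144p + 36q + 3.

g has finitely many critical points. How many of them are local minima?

g separates as a function of p plus a function of q, so ∇g=0 decouples.
∂g/∂p = 9(p - 4)(p + 4) = 0 at p ∈ {-4, 4}; ∂g/∂q = 6(q + 2)(q + 3) = 0 at q ∈ {-3, -2}.
The Hessian is diagonal: diag(g_pp, g_qq). Second derivatives: g_pp(-4)=-72, g_pp(4)=72; g_qq(-3)=-6, g_qq(-2)=6.
Local minima occur where both diagonal entries positive: (4, -2). Count: 1.

1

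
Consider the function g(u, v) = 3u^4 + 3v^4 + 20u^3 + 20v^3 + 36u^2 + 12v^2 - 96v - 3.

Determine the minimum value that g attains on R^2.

-64

g(u,v) separates as P(u) + Q(v) − 3, so its minimum is min P + min Q − 3.
P'(u) = 12u(u + 2)(u + 3) vanishes at u ∈ {-3, -2, 0}; Q'(v) = 12(v - 1)(v + 2)(v + 4) vanishes at v ∈ {-4, -2, 1}.
Local minima of P (where P''>0): P(-3)=27, P(0)=0. Local minima of Q: Q(-4)=64, Q(1)=-61.
So the global minimum of g is P(0) + Q(1) − 3 = 0 − 61 − 3 = -64, attained at (0, 1).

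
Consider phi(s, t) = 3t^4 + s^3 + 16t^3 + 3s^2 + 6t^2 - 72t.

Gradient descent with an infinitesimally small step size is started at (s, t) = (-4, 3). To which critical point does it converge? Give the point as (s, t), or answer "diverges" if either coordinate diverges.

diverges

phi is separable, so gradient descent decouples: s follows -∂phi/∂s, t follows -∂phi/∂t.
∂phi/∂s = 3s(s + 2); at s=-4 this is 24, so s decreases.
∂phi/∂t = 12(t - 1)(t + 2)(t + 3); at t=3 this is 720, so t decreases.
The s-coordinate has no critical point in that direction and runs off to infinity.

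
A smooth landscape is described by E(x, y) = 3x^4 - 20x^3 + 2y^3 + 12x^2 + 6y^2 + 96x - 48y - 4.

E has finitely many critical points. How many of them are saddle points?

3

E separates as a function of x plus a function of y, so ∇E=0 decouples.
∂E/∂x = 12(x - 4)(x - 2)(x + 1) = 0 at x ∈ {-1, 2, 4}; ∂E/∂y = 6(y - 2)(y + 4) = 0 at y ∈ {-4, 2}.
The Hessian is diagonal: diag(E_xx, E_yy). Second derivatives: E_xx(-1)=180, E_xx(2)=-72, E_xx(4)=120; E_yy(-4)=-36, E_yy(2)=36.
Saddle points occur where the two diagonal entries have opposite signs: (-1, -4), (2, 2), (4, -4). Count: 3.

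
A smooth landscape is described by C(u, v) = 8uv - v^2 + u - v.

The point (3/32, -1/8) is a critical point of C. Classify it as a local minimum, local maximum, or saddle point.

The Hessian of C is constant: H = [[0, 8], [8, -2]].
det(H) = 0·(-2) − 8² = -64.
Since det(H) < 0, H is indefinite and the critical point is a saddle point.

saddle point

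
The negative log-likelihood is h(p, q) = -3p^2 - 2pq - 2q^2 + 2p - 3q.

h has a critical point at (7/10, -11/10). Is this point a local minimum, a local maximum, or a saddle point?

The Hessian of h is constant: H = [[-6, -2], [-2, -4]].
det(H) = (-6)·(-4) − (-2)² = 20.
det(H) > 0 and tr(H) = -10 < 0, so H is negative definite and the point is a local maximum.

local maximum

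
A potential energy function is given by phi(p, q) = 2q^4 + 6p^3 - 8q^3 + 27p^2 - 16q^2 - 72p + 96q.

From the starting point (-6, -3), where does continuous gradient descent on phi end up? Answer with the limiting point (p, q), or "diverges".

phi is separable, so gradient descent decouples: p follows -∂phi/∂p, q follows -∂phi/∂q.
∂phi/∂p = 18(p - 1)(p + 4); at p=-6 this is 252, so p decreases.
∂phi/∂q = 8(q - 3)(q - 2)(q + 2); at q=-3 this is -240, so q increases.
The p-coordinate has no critical point in that direction and runs off to infinity.

diverges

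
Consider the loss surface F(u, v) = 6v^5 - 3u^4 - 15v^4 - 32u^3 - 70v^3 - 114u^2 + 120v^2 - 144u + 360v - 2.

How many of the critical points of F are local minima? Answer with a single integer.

2

F separates as a function of u plus a function of v, so ∇F=0 decouples.
∂F/∂u = -12(u + 1)(u + 3)(u + 4) = 0 at u ∈ {-4, -3, -1}; ∂F/∂v = 30(v - 3)(v - 2)(v + 1)(v + 2) = 0 at v ∈ {-2, -1, 2, 3}.
The Hessian is diagonal: diag(F_uu, F_vv). Second derivatives: F_uu(-4)=-36, F_uu(-3)=24, F_uu(-1)=-72; F_vv(-2)=-600, F_vv(-1)=360, F_vv(2)=-360, F_vv(3)=600.
Local minima occur where both diagonal entries positive: (-3, -1), (-3, 3). Count: 2.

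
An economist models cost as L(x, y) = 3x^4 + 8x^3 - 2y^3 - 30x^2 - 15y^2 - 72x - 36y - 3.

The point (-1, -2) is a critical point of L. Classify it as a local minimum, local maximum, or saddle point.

The mixed partial ∂²L/∂x∂y is 0, so the Hessian at any point is diag(L_xx, L_yy) = diag(12(3x^2 + 4x - 5), -6(2y + 5)).
At (-1, -2): H = diag(-72, -6).
Both eigenvalues are negative, so H is negative definite: a local maximum.

local maximum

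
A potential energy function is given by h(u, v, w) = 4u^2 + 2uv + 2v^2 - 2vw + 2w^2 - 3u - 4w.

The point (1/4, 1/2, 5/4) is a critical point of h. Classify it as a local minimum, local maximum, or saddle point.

The Hessian is constant: H = [[8, 2, 0], [2, 4, -2], [0, -2, 4]].
Leading principal minors: Δ₁ = 8, Δ₂ = 28, Δ₃ = 80.
All leading minors are positive, so H is positive definite: a local minimum.

local minimum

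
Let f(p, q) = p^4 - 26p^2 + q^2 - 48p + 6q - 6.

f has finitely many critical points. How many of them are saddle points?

f separates as a function of p plus a function of q, so ∇f=0 decouples.
∂f/∂p = 4(p - 4)(p + 1)(p + 3) = 0 at p ∈ {-3, -1, 4}; ∂f/∂q = 2(q + 3) = 0 at q ∈ {-3}.
The Hessian is diagonal: diag(f_pp, f_qq). Second derivatives: f_pp(-3)=56, f_pp(-1)=-40, f_pp(4)=140; f_qq(-3)=2.
Saddle points occur where the two diagonal entries have opposite signs: (-1, -3). Count: 1.

1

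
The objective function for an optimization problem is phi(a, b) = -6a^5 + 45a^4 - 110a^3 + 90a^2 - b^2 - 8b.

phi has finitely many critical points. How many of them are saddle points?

2

phi separates as a function of a plus a function of b, so ∇phi=0 decouples.
∂phi/∂a = -30a(a - 3)(a - 2)(a - 1) = 0 at a ∈ {0, 1, 2, 3}; ∂phi/∂b = -2(b + 4) = 0 at b ∈ {-4}.
The Hessian is diagonal: diag(phi_aa, phi_bb). Second derivatives: phi_aa(0)=180, phi_aa(1)=-60, phi_aa(2)=60, phi_aa(3)=-180; phi_bb(-4)=-2.
Saddle points occur where the two diagonal entries have opposite signs: (0, -4), (2, -4). Count: 2.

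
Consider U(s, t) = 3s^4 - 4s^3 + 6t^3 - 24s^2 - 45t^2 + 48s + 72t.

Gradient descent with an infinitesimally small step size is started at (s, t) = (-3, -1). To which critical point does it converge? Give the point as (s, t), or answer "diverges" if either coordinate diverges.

U is separable, so gradient descent decouples: s follows -∂U/∂s, t follows -∂U/∂t.
∂U/∂s = 12(s - 2)(s - 1)(s + 2); at s=-3 this is -240, so s increases.
∂U/∂t = 18(t - 4)(t - 1); at t=-1 this is 180, so t decreases.
The t-coordinate has no critical point in that direction and runs off to infinity.

diverges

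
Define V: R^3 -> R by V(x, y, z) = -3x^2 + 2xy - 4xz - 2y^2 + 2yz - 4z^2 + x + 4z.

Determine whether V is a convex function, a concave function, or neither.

concave

V is quadratic, so its Hessian is the constant matrix H = [[-6, 2, -4], [2, -4, 2], [-4, 2, -8]].
Leading principal minors: -6, 20, -104.
Signs alternate −, +, − ⇒ H ≺ 0 ⇒ concave.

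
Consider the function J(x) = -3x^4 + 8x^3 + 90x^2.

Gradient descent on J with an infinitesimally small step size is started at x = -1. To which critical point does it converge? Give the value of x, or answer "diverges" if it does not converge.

0

J'(x) = -12x(x - 5)(x + 3), so J'(-1) = -144.
Gradient descent moves in the -J' direction, i.e. x is increasing.
The nearest critical point in that direction is x = 0, where J'' = 180 > 0 (a local minimum). The iterate converges there.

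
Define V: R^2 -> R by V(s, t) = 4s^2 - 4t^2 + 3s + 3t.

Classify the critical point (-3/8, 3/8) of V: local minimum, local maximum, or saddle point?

The Hessian of V is constant: H = [[8, 0], [0, -8]].
det(H) = 8·(-8) − 0² = -64.
Since det(H) < 0, H is indefinite and the critical point is a saddle point.

saddle point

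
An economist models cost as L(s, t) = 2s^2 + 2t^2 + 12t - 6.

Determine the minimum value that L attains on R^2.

L(s,t) separates as P(s) + Q(t) − 6, so its minimum is min P + min Q − 6.
P'(s) = 4s vanishes at s ∈ {0}; Q'(t) = 4(t + 3) vanishes at t ∈ {-3}.
Local minima of P (where P''>0): P(0)=0. Local minima of Q: Q(-3)=-18.
So the global minimum of L is P(0) + Q(-3) − 6 = 0 − 18 − 6 = -24, attained at (0, -3).

-24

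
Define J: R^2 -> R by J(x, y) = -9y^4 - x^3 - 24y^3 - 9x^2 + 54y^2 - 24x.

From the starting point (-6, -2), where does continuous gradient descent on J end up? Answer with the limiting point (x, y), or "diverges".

(-4, 0)

J is separable, so gradient descent decouples: x follows -∂J/∂x, y follows -∂J/∂y.
∂J/∂x = -3(x + 2)(x + 4); at x=-6 this is -24, so x increases.
∂J/∂y = -36y(y - 1)(y + 3); at y=-2 this is -216, so y increases.
x converges to its nearest critical value -4 (a local min of the x-part); y converges to 0. The iterate converges to (-4, 0).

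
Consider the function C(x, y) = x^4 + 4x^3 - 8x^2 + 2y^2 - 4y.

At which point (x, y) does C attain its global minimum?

(-4, 1)

C(x,y) separates as P(x) + Q(y), so its minimum is min P + min Q.
P'(x) = 4x(x - 1)(x + 4) vanishes at x ∈ {-4, 0, 1}; Q'(y) = 4y - 4 vanishes at y ∈ {1}.
Local minima of P (where P''>0): P(-4)=-128, P(1)=-3. Local minima of Q: Q(1)=-2.
So the global minimum of C is P(-4) + Q(1) = -128 − 2 = -130, attained at (-4, 1).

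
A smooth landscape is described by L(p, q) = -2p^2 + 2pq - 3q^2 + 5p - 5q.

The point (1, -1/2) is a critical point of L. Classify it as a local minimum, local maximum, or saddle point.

The Hessian of L is constant: H = [[-4, 2], [2, -6]].
det(H) = (-4)·(-6) − 2² = 20.
det(H) > 0 and tr(H) = -10 < 0, so H is negative definite and the point is a local maximum.

local maximum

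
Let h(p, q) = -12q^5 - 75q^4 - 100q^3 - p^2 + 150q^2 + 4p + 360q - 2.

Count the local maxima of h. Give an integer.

2

h separates as a function of p plus a function of q, so ∇h=0 decouples.
∂h/∂p = -2(p - 2) = 0 at p ∈ {2}; ∂h/∂q = -60(q - 1)(q + 1)(q + 2)(q + 3) = 0 at q ∈ {-3, -2, -1, 1}.
The Hessian is diagonal: diag(h_pp, h_qq). Second derivatives: h_pp(2)=-2; h_qq(-3)=480, h_qq(-2)=-180, h_qq(-1)=240, h_qq(1)=-1440.
Local maxima occur where both diagonal entries negative: (2, -2), (2, 1). Count: 2.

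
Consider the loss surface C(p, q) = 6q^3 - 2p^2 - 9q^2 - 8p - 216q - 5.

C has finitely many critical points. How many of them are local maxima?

C separates as a function of p plus a function of q, so ∇C=0 decouples.
∂C/∂p = -4(p + 2) = 0 at p ∈ {-2}; ∂C/∂q = 18(q - 4)(q + 3) = 0 at q ∈ {-3, 4}.
The Hessian is diagonal: diag(C_pp, C_qq). Second derivatives: C_pp(-2)=-4; C_qq(-3)=-126, C_qq(4)=126.
Local maxima occur where both diagonal entries negative: (-2, -3). Count: 1.

1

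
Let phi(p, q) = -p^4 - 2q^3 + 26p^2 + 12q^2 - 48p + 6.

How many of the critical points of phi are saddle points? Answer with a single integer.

phi separates as a function of p plus a function of q, so ∇phi=0 decouples.
∂phi/∂p = -4(p - 3)(p - 1)(p + 4) = 0 at p ∈ {-4, 1, 3}; ∂phi/∂q = -6q(q - 4) = 0 at q ∈ {0, 4}.
The Hessian is diagonal: diag(phi_pp, phi_qq). Second derivatives: phi_pp(-4)=-140, phi_pp(1)=40, phi_pp(3)=-56; phi_qq(0)=24, phi_qq(4)=-24.
Saddle points occur where the two diagonal entries have opposite signs: (-4, 0), (1, 4), (3, 0). Count: 3.

3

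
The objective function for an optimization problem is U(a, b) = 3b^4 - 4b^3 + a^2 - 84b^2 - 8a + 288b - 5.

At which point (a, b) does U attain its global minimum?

U(a,b) separates as P(a) + Q(b) − 5, so its minimum is min P + min Q − 5.
P'(a) = 2a - 8 vanishes at a ∈ {4}; Q'(b) = 12(b - 3)(b - 2)(b + 4) vanishes at b ∈ {-4, 2, 3}.
Local minima of P (where P''>0): P(4)=-16. Local minima of Q: Q(-4)=-1472, Q(3)=243.
So the global minimum of U is P(4) + Q(-4) − 5 = -16 − 1472 − 5 = -1493, attained at (4, -4).

(4, -4)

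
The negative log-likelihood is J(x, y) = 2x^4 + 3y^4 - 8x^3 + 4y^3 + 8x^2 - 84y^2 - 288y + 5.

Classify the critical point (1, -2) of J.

local maximum

The mixed partial ∂²J/∂x∂y is 0, so the Hessian at any point is diag(J_xx, J_yy) = diag(8(3x^2 - 6x + 2), 12(3y^2 + 2y - 14)).
At (1, -2): H = diag(-8, -72).
Both eigenvalues are negative, so H is negative definite: a local maximum.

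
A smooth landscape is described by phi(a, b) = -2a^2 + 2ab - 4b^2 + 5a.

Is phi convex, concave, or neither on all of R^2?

phi is quadratic, so its Hessian is the constant matrix H = [[-4, 2], [2, -8]].
det(H) = 28, tr(H) = -12.
det(H) > 0 and tr(H) < 0, so H is negative definite everywhere: concave.

concave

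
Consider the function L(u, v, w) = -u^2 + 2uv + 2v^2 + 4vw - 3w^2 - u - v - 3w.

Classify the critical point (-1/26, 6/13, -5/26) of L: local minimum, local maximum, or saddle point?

saddle point

The Hessian is constant: H = [[-2, 2, 0], [2, 4, 4], [0, 4, -6]].
Leading principal minors: Δ₁ = -2, Δ₂ = -12, Δ₃ = 104.
The minors fit neither the all-positive nor the alternating-sign pattern, so H is indefinite: a saddle point.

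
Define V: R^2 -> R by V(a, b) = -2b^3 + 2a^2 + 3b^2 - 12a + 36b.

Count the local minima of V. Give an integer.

1

V separates as a function of a plus a function of b, so ∇V=0 decouples.
∂V/∂a = 4(a - 3) = 0 at a ∈ {3}; ∂V/∂b = -6(b - 3)(b + 2) = 0 at b ∈ {-2, 3}.
The Hessian is diagonal: diag(V_aa, V_bb). Second derivatives: V_aa(3)=4; V_bb(-2)=30, V_bb(3)=-30.
Local minima occur where both diagonal entries positive: (3, -2). Count: 1.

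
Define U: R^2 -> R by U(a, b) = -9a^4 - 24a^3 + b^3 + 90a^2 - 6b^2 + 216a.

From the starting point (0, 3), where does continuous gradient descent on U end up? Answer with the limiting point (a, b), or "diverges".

(-1, 4)

U is separable, so gradient descent decouples: a follows -∂U/∂a, b follows -∂U/∂b.
∂U/∂a = -36(a - 2)(a + 1)(a + 3); at a=0 this is 216, so a decreases.
∂U/∂b = 3b(b - 4); at b=3 this is -9, so b increases.
a converges to its nearest critical value -1 (a local min of the a-part); b converges to 4. The iterate converges to (-1, 4).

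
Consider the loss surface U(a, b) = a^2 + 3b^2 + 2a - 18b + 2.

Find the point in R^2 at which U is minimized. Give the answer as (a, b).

(-1, 3)

U(a,b) separates as P(a) + Q(b) + 2, so its minimum is min P + min Q + 2.
P'(a) = 2a + 2 vanishes at a ∈ {-1}; Q'(b) = 6b - 18 vanishes at b ∈ {3}.
Local minima of P (where P''>0): P(-1)=-1. Local minima of Q: Q(3)=-27.
So the global minimum of U is P(-1) + Q(3) + 2 = -1 − 27 + 2 = -26, attained at (-1, 3).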